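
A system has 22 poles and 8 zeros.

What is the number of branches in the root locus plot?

Root locus has n branches where n = number of poles = 22.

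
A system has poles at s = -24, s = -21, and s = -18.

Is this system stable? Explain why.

All poles are in the left half-plane. System is stable.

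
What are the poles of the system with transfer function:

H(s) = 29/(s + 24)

Pole is where denominator = 0: s + 24 = 0, so s = -24.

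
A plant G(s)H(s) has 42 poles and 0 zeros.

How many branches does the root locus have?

Root locus has n branches where n = number of poles = 42.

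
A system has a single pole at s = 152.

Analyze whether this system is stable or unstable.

Pole at s = 152 is in the right half-plane. Unstable.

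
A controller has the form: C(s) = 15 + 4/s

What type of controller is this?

This is a Proportional-Integral (PI) controller.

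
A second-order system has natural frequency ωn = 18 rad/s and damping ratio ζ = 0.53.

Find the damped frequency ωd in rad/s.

ωd = ωn√(1 - ζ²) = 18√(1 - 0.53²) = 15.26 rad/s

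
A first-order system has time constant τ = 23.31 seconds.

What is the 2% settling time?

For first-order system, 2% settling time ≈ 4τ = 4 × 23.31 = 93.24 s.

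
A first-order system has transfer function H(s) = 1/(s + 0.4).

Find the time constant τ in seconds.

For H(s) = 1/(s + 1/τ), the pole is at -1/τ = -0.4, so τ = 1/0.4 = 2.5 s.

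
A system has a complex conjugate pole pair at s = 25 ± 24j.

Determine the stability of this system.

Real part of poles is 25 (> 0, right half-plane). Unstable.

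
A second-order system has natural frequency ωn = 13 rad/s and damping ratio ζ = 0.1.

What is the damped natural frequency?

ωd = ωn√(1 - ζ²) = 13√(1 - 0.1²) = 12.93 rad/s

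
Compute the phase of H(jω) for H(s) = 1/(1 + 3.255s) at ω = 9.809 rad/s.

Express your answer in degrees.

Phase = -arctan(ωτ) = -arctan(9.809 × 3.255) = -88.2°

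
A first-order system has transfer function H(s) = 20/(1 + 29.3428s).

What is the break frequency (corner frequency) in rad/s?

Corner frequency = 1/τ = 1/29.3428 = 0.034 rad/s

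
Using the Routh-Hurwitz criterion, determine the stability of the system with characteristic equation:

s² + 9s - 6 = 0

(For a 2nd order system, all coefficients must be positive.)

Coefficients: 1, 9, -6. c=-6 not positive, so system is unstable.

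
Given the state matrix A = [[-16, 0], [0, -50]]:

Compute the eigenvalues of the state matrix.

For diagonal matrix, eigenvalues are diagonal entries: λ₁ = -16, λ₂ = -50.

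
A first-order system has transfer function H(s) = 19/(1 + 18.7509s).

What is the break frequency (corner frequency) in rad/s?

Corner frequency = 1/τ = 1/18.7509 = 0.053 rad/s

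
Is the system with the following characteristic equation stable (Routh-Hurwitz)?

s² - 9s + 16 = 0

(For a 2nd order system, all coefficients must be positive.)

Coefficients: 1, -9, 16. b=-9 not positive, so system is unstable.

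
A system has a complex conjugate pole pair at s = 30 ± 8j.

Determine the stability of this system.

Real part of poles is 30 (> 0, right half-plane). Unstable.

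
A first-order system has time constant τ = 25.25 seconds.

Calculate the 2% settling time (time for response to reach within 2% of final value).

For first-order system, 2% settling time ≈ 4τ = 4 × 25.25 = 101.0 s.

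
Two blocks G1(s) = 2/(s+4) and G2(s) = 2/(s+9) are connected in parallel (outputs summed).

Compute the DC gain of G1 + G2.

Parallel: G_eq = G1 + G2. DC gain = G1(0) + G2(0) = 2/4 + 2/9 = 0.5 + 0.2222 = 0.7222.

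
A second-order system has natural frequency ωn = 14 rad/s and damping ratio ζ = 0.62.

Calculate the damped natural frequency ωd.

ωd = ωn√(1 - ζ²) = 14√(1 - 0.62²) = 10.98 rad/s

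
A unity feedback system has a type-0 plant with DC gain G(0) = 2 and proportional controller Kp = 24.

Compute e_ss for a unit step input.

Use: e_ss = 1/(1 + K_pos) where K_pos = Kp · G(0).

K_pos = Kp · G(0) = 24 × 2 = 48. e_ss = 1/(1 + 48) = 0.0204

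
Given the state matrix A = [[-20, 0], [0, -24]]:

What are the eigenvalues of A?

For diagonal matrix, eigenvalues are diagonal entries: λ₁ = -20, λ₂ = -24.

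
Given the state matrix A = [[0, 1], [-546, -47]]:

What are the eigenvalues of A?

det(A - λI) = λ² - (-47)λ + 546 = (λ - (-26))(λ - (-21)). Eigenvalues: -26, -21.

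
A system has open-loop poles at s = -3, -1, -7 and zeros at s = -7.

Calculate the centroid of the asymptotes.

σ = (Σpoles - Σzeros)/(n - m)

σ = (Σpoles - Σzeros)/(n - m) = (-11 - (-7))/(3 - 1) = -4/2 = -2.0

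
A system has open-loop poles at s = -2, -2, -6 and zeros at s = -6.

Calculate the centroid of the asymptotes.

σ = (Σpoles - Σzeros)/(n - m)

σ = (Σpoles - Σzeros)/(n - m) = (-10 - (-6))/(3 - 1) = -4/2 = -2.0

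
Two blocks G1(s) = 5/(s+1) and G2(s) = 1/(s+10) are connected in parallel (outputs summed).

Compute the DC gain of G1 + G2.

Parallel: G_eq = G1 + G2. DC gain = G1(0) + G2(0) = 5/1 + 1/10 = 5 + 0.1 = 5.1.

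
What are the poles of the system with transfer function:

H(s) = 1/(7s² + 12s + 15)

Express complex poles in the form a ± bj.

Discriminant = 12² - 4×7×15 = 144 - 420 = -276 < 0, so the poles are a complex conjugate pair s = (-12 ± j√276)/(2×7). Real part = -12/(2×7) = -12/14 ≈ -0.8571; imaginary part = ±√276/(2×7) ≈ 1.1867. Poles: s = -0.8571 ± 1.1867j.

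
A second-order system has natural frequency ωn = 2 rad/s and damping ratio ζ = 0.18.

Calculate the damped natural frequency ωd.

ωd = ωn√(1 - ζ²) = 2√(1 - 0.18²) = 1.97 rad/s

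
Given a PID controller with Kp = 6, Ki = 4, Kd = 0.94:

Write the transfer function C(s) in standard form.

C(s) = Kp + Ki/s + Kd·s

Substituting values: C(s) = 6 + 4/s + 0.94s = (0.94s² + 6s + 4)/s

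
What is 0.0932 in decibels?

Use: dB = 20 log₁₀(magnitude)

dB = 20 log₁₀(0.0932) = -20.6 dB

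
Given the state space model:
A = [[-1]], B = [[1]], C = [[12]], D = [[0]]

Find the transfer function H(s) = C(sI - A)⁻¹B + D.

(sI - A)⁻¹ = 1/(s + 1). H(s) = 12 × 1/(s + 1) + 0 = 12/(s + 1).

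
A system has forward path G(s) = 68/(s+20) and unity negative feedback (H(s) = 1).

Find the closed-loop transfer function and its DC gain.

T(s) = G/(1+GH) = [68/(s+20)] / [1 + 68/(s+20)] = 68/(s+20+68) = 68/(s+88). DC gain = 68/88 = 0.7727.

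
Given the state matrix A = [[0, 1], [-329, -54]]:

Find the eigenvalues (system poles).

det(A - λI) = λ² - (-54)λ + 329 = (λ - (-7))(λ - (-47)). Eigenvalues: -7, -47.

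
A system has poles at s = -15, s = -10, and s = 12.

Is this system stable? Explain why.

Pole(s) at s = 12 are not in the left half-plane. System is unstable.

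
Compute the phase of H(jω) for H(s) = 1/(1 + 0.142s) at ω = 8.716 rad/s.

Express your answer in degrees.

Phase = -arctan(ωτ) = -arctan(8.716 × 0.142) = -51.1°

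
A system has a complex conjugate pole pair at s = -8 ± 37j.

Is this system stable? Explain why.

Real part of poles is -8 (< 0, left half-plane). Stable.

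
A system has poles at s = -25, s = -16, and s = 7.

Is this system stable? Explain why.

Pole(s) at s = 7 are not in the left half-plane. System is unstable.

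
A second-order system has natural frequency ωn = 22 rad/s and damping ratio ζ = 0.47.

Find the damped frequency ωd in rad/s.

ωd = ωn√(1 - ζ²) = 22√(1 - 0.47²) = 19.42 rad/s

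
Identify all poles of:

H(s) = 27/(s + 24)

Pole is where denominator = 0: s + 24 = 0, so s = -24.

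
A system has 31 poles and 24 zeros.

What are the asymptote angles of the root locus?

n - m = 31 - 24 = 7. Angles: θk = (2k + 1)·180°/7 = 25.71°, 77.14°, 128.57°, 180°, 231.43°, 282.86°, 334.29°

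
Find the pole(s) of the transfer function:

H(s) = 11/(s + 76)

Pole is where denominator = 0: s + 76 = 0, so s = -76.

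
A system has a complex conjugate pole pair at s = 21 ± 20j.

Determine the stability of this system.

Real part of poles is 21 (> 0, right half-plane). Unstable.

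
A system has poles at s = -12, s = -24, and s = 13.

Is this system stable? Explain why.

Pole(s) at s = 13 are not in the left half-plane. System is unstable.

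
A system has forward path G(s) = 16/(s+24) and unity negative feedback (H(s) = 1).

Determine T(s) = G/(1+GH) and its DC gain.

T(s) = G/(1+GH) = [16/(s+24)] / [1 + 16/(s+24)] = 16/(s+24+16) = 16/(s+40). DC gain = 16/40 = 0.4.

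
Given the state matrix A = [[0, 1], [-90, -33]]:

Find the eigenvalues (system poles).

det(A - λI) = λ² - (-33)λ + 90 = (λ - (-30))(λ - (-3)). Eigenvalues: -30, -3.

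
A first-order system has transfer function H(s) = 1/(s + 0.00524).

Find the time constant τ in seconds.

For H(s) = 1/(s + 1/τ), the pole is at -1/τ = -0.00524, so τ = 1/0.00524 = 190.8 s.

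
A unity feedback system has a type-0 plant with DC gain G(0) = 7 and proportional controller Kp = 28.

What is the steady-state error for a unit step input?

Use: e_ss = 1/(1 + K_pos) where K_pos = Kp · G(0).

K_pos = Kp · G(0) = 28 × 7 = 196. e_ss = 1/(1 + 196) = 0.0051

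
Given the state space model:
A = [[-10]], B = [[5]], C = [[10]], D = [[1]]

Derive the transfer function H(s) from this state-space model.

(sI - A)⁻¹ = 1/(s + 10). H(s) = 10×5/(s + 10) + 1 = (s + 60)/(s + 10).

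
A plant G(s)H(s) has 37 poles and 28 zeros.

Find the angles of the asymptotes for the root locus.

n - m = 37 - 28 = 9. Angles: θk = (2k + 1)·180°/9 = 20°, 60°, 100°, 140°, 180°, 220°, 260°, 300°, 340°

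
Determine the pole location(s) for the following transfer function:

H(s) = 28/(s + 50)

Pole is where denominator = 0: s + 50 = 0, so s = -50.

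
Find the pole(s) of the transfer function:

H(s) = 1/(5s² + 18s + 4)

Discriminant = 18² - 4×5×4 = 324 - 80 = 244 > 0, so two distinct real poles. Using quadratic formula: s = (-18 ± √244)/(2×5) = (-18 ± √244)/10, with √244 ≈ 15.6205. s₁ ≈ -0.2380, s₂ ≈ -3.3620. Poles: s₁ = -0.2380, s₂ = -3.3620.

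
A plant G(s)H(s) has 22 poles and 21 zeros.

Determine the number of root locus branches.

Root locus has n branches where n = number of poles = 22.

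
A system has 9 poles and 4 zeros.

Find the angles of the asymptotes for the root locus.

n - m = 9 - 4 = 5. Angles: θk = (2k + 1)·180°/5 = 36°, 108°, 180°, 252°, 324°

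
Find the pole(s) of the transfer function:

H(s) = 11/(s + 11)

Pole is where denominator = 0: s + 11 = 0, so s = -11.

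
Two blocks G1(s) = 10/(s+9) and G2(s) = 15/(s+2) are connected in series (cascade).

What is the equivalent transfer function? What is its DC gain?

Series: multiply transfer functions. G_eq = 10/(s+9) × 15/(s+2) = 150/((s+9)(s+2)). DC gain = 150/(9×2) = 8.3333.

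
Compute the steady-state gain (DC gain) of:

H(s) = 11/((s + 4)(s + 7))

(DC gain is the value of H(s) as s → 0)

DC gain = H(0) = 11/(4 × 7) = 11/28 = 0.3929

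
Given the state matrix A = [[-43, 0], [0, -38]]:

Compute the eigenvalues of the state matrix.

For diagonal matrix, eigenvalues are diagonal entries: λ₁ = -43, λ₂ = -38.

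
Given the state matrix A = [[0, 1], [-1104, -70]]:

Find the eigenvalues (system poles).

det(A - λI) = λ² - (-70)λ + 1104 = (λ - (-46))(λ - (-24)). Eigenvalues: -46, -24.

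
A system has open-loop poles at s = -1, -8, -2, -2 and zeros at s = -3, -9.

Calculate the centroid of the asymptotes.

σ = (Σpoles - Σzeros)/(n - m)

σ = (Σpoles - Σzeros)/(n - m) = (-13 - (-12))/(4 - 2) = -1/2 = -0.5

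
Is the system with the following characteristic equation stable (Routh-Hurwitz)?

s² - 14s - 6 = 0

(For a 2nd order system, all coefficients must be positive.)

Coefficients: 1, -14, -6. b=-14, c=-6 not positive, so system is unstable.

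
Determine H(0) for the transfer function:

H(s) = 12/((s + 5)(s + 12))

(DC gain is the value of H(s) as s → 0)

DC gain = H(0) = 12/(5 × 12) = 12/60 = 0.2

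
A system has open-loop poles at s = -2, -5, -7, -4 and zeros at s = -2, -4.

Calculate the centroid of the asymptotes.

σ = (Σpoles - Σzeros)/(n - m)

σ = (Σpoles - Σzeros)/(n - m) = (-18 - (-6))/(4 - 2) = -12/2 = -6.0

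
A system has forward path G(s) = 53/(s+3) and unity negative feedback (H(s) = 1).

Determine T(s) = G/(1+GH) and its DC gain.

T(s) = G/(1+GH) = [53/(s+3)] / [1 + 53/(s+3)] = 53/(s+3+53) = 53/(s+56). DC gain = 53/56 = 0.9464.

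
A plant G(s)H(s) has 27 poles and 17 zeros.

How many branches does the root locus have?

Root locus has n branches where n = number of poles = 27.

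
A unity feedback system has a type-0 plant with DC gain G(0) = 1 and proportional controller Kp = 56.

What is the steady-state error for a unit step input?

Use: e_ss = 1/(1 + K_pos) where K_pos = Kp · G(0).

K_pos = Kp · G(0) = 56 × 1 = 56. e_ss = 1/(1 + 56) = 0.0175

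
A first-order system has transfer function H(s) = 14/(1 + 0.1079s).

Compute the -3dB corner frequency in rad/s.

Corner frequency = 1/τ = 1/0.1079 = 9.268 rad/s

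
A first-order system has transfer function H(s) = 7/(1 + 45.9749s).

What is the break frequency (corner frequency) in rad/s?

Corner frequency = 1/τ = 1/45.9749 = 0.022 rad/s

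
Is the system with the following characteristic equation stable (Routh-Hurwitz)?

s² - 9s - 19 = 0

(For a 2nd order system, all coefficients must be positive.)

Coefficients: 1, -9, -19. b=-9, c=-19 not positive, so system is unstable.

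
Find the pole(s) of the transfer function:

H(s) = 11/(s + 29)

Pole is where denominator = 0: s + 29 = 0, so s = -29.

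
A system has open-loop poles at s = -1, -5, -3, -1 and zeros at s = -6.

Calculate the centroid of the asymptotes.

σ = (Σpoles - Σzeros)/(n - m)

σ = (Σpoles - Σzeros)/(n - m) = (-10 - (-6))/(4 - 1) = -4/3 = -1.33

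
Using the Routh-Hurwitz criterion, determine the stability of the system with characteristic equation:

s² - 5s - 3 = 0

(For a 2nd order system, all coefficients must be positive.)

Coefficients: 1, -5, -3. b=-5, c=-3 not positive, so system is unstable.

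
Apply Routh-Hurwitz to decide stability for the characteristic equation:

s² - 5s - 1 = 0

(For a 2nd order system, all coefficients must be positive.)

Coefficients: 1, -5, -1. b=-5, c=-1 not positive, so system is unstable.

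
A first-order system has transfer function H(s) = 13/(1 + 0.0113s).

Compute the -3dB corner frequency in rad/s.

Corner frequency = 1/τ = 1/0.0113 = 88.496 rad/s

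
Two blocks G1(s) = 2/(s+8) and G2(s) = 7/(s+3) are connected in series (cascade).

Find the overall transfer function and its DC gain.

Series: multiply transfer functions. G_eq = 2/(s+8) × 7/(s+3) = 14/((s+8)(s+3)). DC gain = 14/(8×3) = 0.5833.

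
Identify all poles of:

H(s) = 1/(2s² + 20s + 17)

Discriminant = 20² - 4×2×17 = 400 - 136 = 264 > 0, so two distinct real poles. Using quadratic formula: s = (-20 ± √264)/(2×2) = (-20 ± √264)/4, with √264 ≈ 16.2481. s₁ ≈ -0.9380, s₂ ≈ -9.0620. Poles: s₁ = -0.9380, s₂ = -9.0620.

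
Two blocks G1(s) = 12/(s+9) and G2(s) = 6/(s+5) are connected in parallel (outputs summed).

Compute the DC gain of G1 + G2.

Parallel: G_eq = G1 + G2. DC gain = G1(0) + G2(0) = 12/9 + 6/5 = 1.3333 + 1.2 = 2.5333.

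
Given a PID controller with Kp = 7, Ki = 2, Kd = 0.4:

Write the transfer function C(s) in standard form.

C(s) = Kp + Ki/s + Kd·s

Substituting values: C(s) = 7 + 2/s + 0.4s = (0.4s² + 7s + 2)/s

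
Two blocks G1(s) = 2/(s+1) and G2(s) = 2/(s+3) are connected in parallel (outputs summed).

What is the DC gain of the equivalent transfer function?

Parallel: G_eq = G1 + G2. DC gain = G1(0) + G2(0) = 2/1 + 2/3 = 2 + 0.6667 = 2.6667.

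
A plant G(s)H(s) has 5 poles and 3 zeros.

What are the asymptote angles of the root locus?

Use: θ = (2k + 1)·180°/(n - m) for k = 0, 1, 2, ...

n - m = 5 - 3 = 2. Angles: θk = (2k + 1)·180°/2 = 90°, 270°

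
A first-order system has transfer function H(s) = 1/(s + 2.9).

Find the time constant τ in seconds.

For H(s) = 1/(s + 1/τ), the pole is at -1/τ = -2.9, so τ = 1/2.9 = 0.3448 s.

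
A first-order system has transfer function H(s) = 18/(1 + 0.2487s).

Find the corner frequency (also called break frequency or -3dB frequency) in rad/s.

Corner frequency = 1/τ = 1/0.2487 = 4.021 rad/s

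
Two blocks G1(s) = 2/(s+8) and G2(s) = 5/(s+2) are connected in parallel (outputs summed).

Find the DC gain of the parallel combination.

Parallel: G_eq = G1 + G2. DC gain = G1(0) + G2(0) = 2/8 + 5/2 = 0.25 + 2.5 = 2.75.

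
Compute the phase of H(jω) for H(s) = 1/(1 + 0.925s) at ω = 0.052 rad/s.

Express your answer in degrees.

Phase = -arctan(ωτ) = -arctan(0.052 × 0.925) = -2.8°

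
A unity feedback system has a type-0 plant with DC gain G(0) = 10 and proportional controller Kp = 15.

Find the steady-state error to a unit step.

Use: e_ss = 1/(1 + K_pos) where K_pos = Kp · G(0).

K_pos = Kp · G(0) = 15 × 10 = 150. e_ss = 1/(1 + 150) = 0.0066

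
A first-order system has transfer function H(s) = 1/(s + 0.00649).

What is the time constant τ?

For H(s) = 1/(s + 1/τ), the pole is at -1/τ = -0.00649, so τ = 1/0.00649 = 154.1 s.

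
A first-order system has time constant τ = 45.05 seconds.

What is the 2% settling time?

For first-order system, 2% settling time ≈ 4τ = 4 × 45.05 = 180.2 s.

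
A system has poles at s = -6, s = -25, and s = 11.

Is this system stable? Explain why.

Pole(s) at s = 11 are not in the left half-plane. System is unstable.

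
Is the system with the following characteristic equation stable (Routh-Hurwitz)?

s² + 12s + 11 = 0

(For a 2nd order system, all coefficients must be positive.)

Coefficients: 1, 12, 11. All positive, so system is stable.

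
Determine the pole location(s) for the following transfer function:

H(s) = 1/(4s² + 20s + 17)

Discriminant = 20² - 4×4×17 = 400 - 272 = 128 > 0, so two distinct real poles. Using quadratic formula: s = (-20 ± √128)/(2×4) = (-20 ± √128)/8, with √128 ≈ 11.3137. s₁ ≈ -1.0858, s₂ ≈ -3.9142. Poles: s₁ = -1.0858, s₂ = -3.9142.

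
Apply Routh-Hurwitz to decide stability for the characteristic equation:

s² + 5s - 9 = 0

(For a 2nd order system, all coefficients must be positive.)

Coefficients: 1, 5, -9. c=-9 not positive, so system is unstable.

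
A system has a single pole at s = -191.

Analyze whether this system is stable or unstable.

Pole at s = -191 is in the left half-plane. Stable.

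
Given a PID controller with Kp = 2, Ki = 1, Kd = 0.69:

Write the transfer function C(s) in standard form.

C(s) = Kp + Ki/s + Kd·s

Substituting values: C(s) = 2 + 1/s + 0.69s = (0.69s² + 2s + 1)/s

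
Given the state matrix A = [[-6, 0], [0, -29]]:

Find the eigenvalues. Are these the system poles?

For diagonal matrix, eigenvalues are diagonal entries: λ₁ = -6, λ₂ = -29. Eigenvalues of A = system poles.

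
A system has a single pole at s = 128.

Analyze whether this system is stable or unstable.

Pole at s = 128 is in the right half-plane. Unstable.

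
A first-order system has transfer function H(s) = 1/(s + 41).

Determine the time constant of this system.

For H(s) = 1/(s + 1/τ), the pole is at -1/τ = -41, so τ = 1/41 = 0.0244 s.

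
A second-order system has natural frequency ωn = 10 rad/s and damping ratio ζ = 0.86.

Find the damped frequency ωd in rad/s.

ωd = ωn√(1 - ζ²) = 10√(1 - 0.86²) = 5.1 rad/s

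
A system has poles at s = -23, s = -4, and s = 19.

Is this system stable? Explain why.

Pole(s) at s = 19 are not in the left half-plane. System is unstable.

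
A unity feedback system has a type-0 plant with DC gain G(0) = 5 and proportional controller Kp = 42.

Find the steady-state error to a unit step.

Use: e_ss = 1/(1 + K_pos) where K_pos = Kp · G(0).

K_pos = Kp · G(0) = 42 × 5 = 210. e_ss = 1/(1 + 210) = 0.0047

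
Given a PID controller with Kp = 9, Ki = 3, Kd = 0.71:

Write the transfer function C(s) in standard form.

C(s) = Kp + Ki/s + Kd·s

Substituting values: C(s) = 9 + 3/s + 0.71s = (0.71s² + 9s + 3)/s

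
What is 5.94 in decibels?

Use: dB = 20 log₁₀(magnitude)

dB = 20 log₁₀(5.94) = 15.5 dB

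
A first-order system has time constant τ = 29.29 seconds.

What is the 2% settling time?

For first-order system, 2% settling time ≈ 4τ = 4 × 29.29 = 117.16 s.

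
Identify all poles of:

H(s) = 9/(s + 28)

Pole is where denominator = 0: s + 28 = 0, so s = -28.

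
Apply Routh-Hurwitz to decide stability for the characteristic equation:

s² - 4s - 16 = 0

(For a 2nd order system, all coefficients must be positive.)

Coefficients: 1, -4, -16. b=-4, c=-16 not positive, so system is unstable.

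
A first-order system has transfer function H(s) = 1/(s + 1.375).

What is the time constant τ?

For H(s) = 1/(s + 1/τ), the pole is at -1/τ = -1.375, so τ = 1/1.375 = 0.7273 s.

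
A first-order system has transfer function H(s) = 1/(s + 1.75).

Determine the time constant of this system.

For H(s) = 1/(s + 1/τ), the pole is at -1/τ = -1.75, so τ = 1/1.75 = 0.5714 s.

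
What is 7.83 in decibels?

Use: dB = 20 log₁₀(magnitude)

dB = 20 log₁₀(7.83) = 17.9 dB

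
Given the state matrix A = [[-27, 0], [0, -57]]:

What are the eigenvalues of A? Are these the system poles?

For diagonal matrix, eigenvalues are diagonal entries: λ₁ = -27, λ₂ = -57. Eigenvalues of A = system poles.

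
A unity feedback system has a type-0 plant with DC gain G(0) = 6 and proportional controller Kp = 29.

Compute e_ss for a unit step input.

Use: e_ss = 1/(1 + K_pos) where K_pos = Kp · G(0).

K_pos = Kp · G(0) = 29 × 6 = 174. e_ss = 1/(1 + 174) = 0.0057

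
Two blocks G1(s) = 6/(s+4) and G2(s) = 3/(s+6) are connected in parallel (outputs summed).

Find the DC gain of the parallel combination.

Parallel: G_eq = G1 + G2. DC gain = G1(0) + G2(0) = 6/4 + 3/6 = 1.5 + 0.5 = 2.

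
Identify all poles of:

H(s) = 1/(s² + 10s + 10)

Discriminant = 10² - 4×1×10 = 100 - 40 = 60 > 0, so two distinct real poles. Using quadratic formula: s = (-10 ± √60)/(2×1) = (-10 ± √60)/2, with √60 ≈ 7.7460. s₁ ≈ -1.1270, s₂ ≈ -8.8730. Poles: s₁ = -1.1270, s₂ = -8.8730.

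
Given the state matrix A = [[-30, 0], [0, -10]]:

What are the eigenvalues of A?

For diagonal matrix, eigenvalues are diagonal entries: λ₁ = -30, λ₂ = -10.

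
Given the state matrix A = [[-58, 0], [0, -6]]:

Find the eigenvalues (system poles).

For diagonal matrix, eigenvalues are diagonal entries: λ₁ = -58, λ₂ = -6.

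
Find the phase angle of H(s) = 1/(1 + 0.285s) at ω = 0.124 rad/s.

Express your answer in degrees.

Phase = -arctan(ωτ) = -arctan(0.124 × 0.285) = -2.0°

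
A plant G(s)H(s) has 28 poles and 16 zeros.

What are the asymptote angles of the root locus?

n - m = 28 - 16 = 12. Angles: θk = (2k + 1)·180°/12 = 15°, 45°, 75°, 105°, 135°, 165°, 195°, 225°, 255°, 285°, 315°, 345°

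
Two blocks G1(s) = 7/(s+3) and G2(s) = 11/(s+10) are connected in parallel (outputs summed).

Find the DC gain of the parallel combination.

Parallel: G_eq = G1 + G2. DC gain = G1(0) + G2(0) = 7/3 + 11/10 = 2.3333 + 1.1 = 3.4333.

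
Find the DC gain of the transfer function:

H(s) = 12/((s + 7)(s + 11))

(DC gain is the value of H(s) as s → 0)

DC gain = H(0) = 12/(7 × 11) = 12/77 = 0.1558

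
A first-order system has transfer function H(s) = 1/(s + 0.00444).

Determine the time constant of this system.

For H(s) = 1/(s + 1/τ), the pole is at -1/τ = -0.00444, so τ = 1/0.00444 = 225.2 s.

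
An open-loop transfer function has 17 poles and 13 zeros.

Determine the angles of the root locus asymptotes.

n - m = 17 - 13 = 4. Angles: θk = (2k + 1)·180°/4 = 45°, 135°, 225°, 315°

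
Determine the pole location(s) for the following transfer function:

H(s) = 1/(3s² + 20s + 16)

Discriminant = 20² - 4×3×16 = 400 - 192 = 208 > 0, so two distinct real poles. Using quadratic formula: s = (-20 ± √208)/(2×3) = (-20 ± √208)/6, with √208 ≈ 14.4222. s₁ ≈ -0.9296, s₂ ≈ -5.7370. Poles: s₁ = -0.9296, s₂ = -5.7370.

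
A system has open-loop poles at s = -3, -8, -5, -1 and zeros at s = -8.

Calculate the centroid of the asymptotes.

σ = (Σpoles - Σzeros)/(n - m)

σ = (Σpoles - Σzeros)/(n - m) = (-17 - (-8))/(4 - 1) = -9/3 = -3.0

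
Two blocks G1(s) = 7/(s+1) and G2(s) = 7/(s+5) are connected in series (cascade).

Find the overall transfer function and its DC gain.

Series: multiply transfer functions. G_eq = 7/(s+1) × 7/(s+5) = 49/((s+1)(s+5)). DC gain = 49/(1×5) = 9.8.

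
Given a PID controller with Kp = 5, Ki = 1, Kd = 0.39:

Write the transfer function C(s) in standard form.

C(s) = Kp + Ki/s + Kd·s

Substituting values: C(s) = 5 + 1/s + 0.39s = (0.39s² + 5s + 1)/s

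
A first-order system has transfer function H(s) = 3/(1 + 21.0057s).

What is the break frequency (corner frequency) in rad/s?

Corner frequency = 1/τ = 1/21.0057 = 0.048 rad/s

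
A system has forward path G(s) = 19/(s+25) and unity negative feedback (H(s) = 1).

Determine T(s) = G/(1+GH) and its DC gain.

T(s) = G/(1+GH) = [19/(s+25)] / [1 + 19/(s+25)] = 19/(s+25+19) = 19/(s+44). DC gain = 19/44 = 0.4318.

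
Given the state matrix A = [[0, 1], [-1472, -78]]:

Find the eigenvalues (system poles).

det(A - λI) = λ² - (-78)λ + 1472 = (λ - (-32))(λ - (-46)). Eigenvalues: -32, -46.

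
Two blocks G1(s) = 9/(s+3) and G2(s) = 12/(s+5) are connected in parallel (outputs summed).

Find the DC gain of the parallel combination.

Parallel: G_eq = G1 + G2. DC gain = G1(0) + G2(0) = 9/3 + 12/5 = 3 + 2.4 = 5.4.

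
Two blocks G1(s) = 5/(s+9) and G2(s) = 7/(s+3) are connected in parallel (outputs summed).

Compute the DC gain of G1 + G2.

Parallel: G_eq = G1 + G2. DC gain = G1(0) + G2(0) = 5/9 + 7/3 = 0.5556 + 2.3333 = 2.8889.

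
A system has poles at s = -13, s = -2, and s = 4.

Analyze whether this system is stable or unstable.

Pole(s) at s = 4 are not in the left half-plane. System is unstable.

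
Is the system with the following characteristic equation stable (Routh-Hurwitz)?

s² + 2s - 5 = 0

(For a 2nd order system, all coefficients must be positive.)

Coefficients: 1, 2, -5. c=-5 not positive, so system is unstable.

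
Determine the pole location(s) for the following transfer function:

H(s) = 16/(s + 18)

Pole is where denominator = 0: s + 18 = 0, so s = -18.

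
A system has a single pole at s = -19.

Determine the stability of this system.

Pole at s = -19 is in the left half-plane. Stable.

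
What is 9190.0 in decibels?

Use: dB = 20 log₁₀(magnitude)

dB = 20 log₁₀(9190.0) = 79.3 dB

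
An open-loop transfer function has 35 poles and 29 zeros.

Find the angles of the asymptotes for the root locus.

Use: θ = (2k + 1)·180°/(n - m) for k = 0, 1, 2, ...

n - m = 35 - 29 = 6. Angles: θk = (2k + 1)·180°/6 = 30°, 90°, 150°, 210°, 270°, 330°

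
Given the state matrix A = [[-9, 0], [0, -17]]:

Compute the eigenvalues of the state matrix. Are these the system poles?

For diagonal matrix, eigenvalues are diagonal entries: λ₁ = -9, λ₂ = -17. Eigenvalues of A = system poles.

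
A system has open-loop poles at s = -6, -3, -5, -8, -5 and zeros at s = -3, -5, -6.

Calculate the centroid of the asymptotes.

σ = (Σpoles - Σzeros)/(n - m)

σ = (Σpoles - Σzeros)/(n - m) = (-27 - (-14))/(5 - 3) = -13/2 = -6.5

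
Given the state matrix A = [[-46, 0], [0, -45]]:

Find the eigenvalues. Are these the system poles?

For diagonal matrix, eigenvalues are diagonal entries: λ₁ = -46, λ₂ = -45. Eigenvalues of A = system poles.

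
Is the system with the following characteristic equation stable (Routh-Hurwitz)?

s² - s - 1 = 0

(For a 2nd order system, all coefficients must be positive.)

Coefficients: 1, -1, -1. b=-1, c=-1 not positive, so system is unstable.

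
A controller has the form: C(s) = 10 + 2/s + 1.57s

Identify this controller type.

This is a Proportional-Integral-Derivative (PID) controller.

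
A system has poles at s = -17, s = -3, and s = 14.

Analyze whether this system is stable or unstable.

Pole(s) at s = 14 are not in the left half-plane. System is unstable.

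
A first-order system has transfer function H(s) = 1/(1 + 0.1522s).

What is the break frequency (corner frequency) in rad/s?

Corner frequency = 1/τ = 1/0.1522 = 6.57 rad/s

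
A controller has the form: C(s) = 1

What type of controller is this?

This is a Proportional (P) controller.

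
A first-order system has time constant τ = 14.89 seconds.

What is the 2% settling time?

For first-order system, 2% settling time ≈ 4τ = 4 × 14.89 = 59.56 s.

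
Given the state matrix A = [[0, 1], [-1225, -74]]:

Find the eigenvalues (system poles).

det(A - λI) = λ² - (-74)λ + 1225 = (λ - (-49))(λ - (-25)). Eigenvalues: -49, -25.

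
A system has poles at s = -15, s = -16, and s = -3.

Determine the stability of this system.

All poles are in the left half-plane. System is stable.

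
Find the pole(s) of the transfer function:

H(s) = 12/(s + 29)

Pole is where denominator = 0: s + 29 = 0, so s = -29.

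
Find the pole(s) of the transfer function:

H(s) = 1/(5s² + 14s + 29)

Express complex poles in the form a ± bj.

Discriminant = 14² - 4×5×29 = 196 - 580 = -384 < 0, so the poles are a complex conjugate pair s = (-14 ± j√384)/(2×5). Real part = -14/(2×5) = -14/10 = -1.4; imaginary part = ±√384/(2×5) ≈ 1.9596. Poles: s = -1.4 ± 1.9596j.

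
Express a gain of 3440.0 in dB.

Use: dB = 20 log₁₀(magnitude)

dB = 20 log₁₀(3440.0) = 70.7 dB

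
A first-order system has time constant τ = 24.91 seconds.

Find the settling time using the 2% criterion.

For first-order system, 2% settling time ≈ 4τ = 4 × 24.91 = 99.64 s.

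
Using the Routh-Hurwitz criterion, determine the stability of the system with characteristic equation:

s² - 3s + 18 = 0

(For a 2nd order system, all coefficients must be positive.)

Coefficients: 1, -3, 18. b=-3 not positive, so system is unstable.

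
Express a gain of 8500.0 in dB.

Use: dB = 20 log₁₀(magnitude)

dB = 20 log₁₀(8500.0) = 78.6 dB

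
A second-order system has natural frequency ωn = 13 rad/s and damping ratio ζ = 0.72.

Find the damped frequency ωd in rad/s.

ωd = ωn√(1 - ζ²) = 13√(1 - 0.72²) = 9.02 rad/s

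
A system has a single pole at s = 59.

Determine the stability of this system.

Pole at s = 59 is in the right half-plane. Unstable.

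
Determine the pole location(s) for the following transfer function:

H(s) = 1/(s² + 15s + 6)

Discriminant = 15² - 4×1×6 = 225 - 24 = 201 > 0, so two distinct real poles. Using quadratic formula: s = (-15 ± √201)/(2×1) = (-15 ± √201)/2, with √201 ≈ 14.1774. s₁ ≈ -0.4113, s₂ ≈ -14.5887. Poles: s₁ = -0.4113, s₂ = -14.5887.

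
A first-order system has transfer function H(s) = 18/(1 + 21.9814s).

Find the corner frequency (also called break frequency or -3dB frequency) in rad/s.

Corner frequency = 1/τ = 1/21.9814 = 0.045 rad/s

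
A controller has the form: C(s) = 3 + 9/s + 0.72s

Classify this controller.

This is a Proportional-Integral-Derivative (PID) controller.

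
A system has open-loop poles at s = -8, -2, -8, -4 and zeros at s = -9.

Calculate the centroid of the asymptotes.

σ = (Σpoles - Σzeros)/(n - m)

σ = (Σpoles - Σzeros)/(n - m) = (-22 - (-9))/(4 - 1) = -13/3 = -4.33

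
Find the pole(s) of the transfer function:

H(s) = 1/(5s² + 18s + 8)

Discriminant = 18² - 4×5×8 = 324 - 160 = 164 > 0, so two distinct real poles. Using quadratic formula: s = (-18 ± √164)/(2×5) = (-18 ± √164)/10, with √164 ≈ 12.8062. s₁ ≈ -0.5194, s₂ ≈ -3.0806. Poles: s₁ = -0.5194, s₂ = -3.0806.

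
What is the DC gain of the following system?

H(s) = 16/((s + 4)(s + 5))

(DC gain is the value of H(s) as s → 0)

DC gain = H(0) = 16/(4 × 5) = 16/20 = 0.8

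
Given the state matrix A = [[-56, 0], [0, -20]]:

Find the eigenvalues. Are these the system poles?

For diagonal matrix, eigenvalues are diagonal entries: λ₁ = -56, λ₂ = -20. Eigenvalues of A = system poles.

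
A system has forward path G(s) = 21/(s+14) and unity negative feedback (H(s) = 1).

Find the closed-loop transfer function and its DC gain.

T(s) = G/(1+GH) = [21/(s+14)] / [1 + 21/(s+14)] = 21/(s+14+21) = 21/(s+35). DC gain = 21/35 = 0.6.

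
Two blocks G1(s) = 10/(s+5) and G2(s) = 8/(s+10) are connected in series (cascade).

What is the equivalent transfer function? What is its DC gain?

Series: multiply transfer functions. G_eq = 10/(s+5) × 8/(s+10) = 80/((s+5)(s+10)). DC gain = 80/(5×10) = 1.6.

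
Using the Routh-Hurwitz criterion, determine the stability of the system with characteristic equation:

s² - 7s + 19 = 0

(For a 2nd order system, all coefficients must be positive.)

Coefficients: 1, -7, 19. b=-7 not positive, so system is unstable.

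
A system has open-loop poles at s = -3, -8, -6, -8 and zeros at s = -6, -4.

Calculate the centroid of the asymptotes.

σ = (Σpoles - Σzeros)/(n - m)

σ = (Σpoles - Σzeros)/(n - m) = (-25 - (-10))/(4 - 2) = -15/2 = -7.5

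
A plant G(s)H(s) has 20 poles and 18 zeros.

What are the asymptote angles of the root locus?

n - m = 20 - 18 = 2. Angles: θk = (2k + 1)·180°/2 = 90°, 270°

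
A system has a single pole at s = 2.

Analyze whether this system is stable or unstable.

Pole at s = 2 is in the right half-plane. Unstable.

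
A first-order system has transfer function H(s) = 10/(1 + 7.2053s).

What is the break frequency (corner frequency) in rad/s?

Corner frequency = 1/τ = 1/7.2053 = 0.139 rad/s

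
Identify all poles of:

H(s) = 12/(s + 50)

Pole is where denominator = 0: s + 50 = 0, so s = -50.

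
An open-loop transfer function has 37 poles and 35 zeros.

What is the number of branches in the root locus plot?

Root locus has n branches where n = number of poles = 37.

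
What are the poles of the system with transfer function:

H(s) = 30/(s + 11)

Pole is where denominator = 0: s + 11 = 0, so s = -11.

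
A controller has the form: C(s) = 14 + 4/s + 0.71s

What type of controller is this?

This is a Proportional-Integral-Derivative (PID) controller.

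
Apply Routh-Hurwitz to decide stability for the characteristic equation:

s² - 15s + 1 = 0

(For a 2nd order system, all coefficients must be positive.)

Coefficients: 1, -15, 1. b=-15 not positive, so system is unstable.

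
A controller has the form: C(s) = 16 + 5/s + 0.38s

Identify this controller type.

This is a Proportional-Integral-Derivative (PID) controller.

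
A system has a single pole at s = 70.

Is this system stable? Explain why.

Pole at s = 70 is in the right half-plane. Unstable.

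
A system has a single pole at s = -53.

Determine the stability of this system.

Pole at s = -53 is in the left half-plane. Stable.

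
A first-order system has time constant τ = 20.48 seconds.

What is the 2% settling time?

For first-order system, 2% settling time ≈ 4τ = 4 × 20.48 = 81.92 s.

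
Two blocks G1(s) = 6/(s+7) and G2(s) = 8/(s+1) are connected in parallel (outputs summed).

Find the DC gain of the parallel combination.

Parallel: G_eq = G1 + G2. DC gain = G1(0) + G2(0) = 6/7 + 8/1 = 0.8571 + 8 = 8.8571.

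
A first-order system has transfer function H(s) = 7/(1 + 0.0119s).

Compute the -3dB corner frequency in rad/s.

Corner frequency = 1/τ = 1/0.0119 = 84.034 rad/s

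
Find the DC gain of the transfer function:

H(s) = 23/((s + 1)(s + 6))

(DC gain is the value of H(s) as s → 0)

DC gain = H(0) = 23/(1 × 6) = 23/6 = 3.8333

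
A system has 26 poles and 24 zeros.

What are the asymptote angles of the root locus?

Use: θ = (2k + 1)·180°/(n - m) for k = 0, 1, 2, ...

n - m = 26 - 24 = 2. Angles: θk = (2k + 1)·180°/2 = 90°, 270°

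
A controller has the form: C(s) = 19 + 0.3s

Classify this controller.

This is a Proportional-Derivative (PD) controller.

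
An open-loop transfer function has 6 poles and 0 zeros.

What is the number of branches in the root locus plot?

Root locus has n branches where n = number of poles = 6.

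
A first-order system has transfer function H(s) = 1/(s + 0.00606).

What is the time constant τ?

For H(s) = 1/(s + 1/τ), the pole is at -1/τ = -0.00606, so τ = 1/0.00606 = 165 s.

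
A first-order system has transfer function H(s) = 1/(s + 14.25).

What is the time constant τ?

For H(s) = 1/(s + 1/τ), the pole is at -1/τ = -14.25, so τ = 1/14.25 = 0.0702 s.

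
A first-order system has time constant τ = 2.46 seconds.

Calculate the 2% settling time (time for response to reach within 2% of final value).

For first-order system, 2% settling time ≈ 4τ = 4 × 2.46 = 9.84 s.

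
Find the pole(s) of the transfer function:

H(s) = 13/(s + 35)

Pole is where denominator = 0: s + 35 = 0, so s = -35.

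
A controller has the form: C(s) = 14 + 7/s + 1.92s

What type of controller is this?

This is a Proportional-Integral-Derivative (PID) controller.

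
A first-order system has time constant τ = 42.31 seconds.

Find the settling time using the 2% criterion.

For first-order system, 2% settling time ≈ 4τ = 4 × 42.31 = 169.24 s.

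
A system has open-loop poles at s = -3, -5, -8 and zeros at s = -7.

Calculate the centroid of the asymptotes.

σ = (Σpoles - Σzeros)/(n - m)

σ = (Σpoles - Σzeros)/(n - m) = (-16 - (-7))/(3 - 1) = -9/2 = -4.5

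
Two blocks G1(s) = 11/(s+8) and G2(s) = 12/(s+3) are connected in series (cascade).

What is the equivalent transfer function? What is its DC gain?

Series: multiply transfer functions. G_eq = 11/(s+8) × 12/(s+3) = 132/((s+8)(s+3)). DC gain = 132/(8×3) = 5.5.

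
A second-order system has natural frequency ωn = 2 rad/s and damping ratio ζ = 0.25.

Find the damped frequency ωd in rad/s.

ωd = ωn√(1 - ζ²) = 2√(1 - 0.25²) = 1.94 rad/s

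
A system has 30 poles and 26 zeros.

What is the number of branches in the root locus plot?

Root locus has n branches where n = number of poles = 30.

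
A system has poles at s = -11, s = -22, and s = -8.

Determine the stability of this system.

All poles are in the left half-plane. System is stable.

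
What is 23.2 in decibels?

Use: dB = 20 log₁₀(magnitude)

dB = 20 log₁₀(23.2) = 27.3 dB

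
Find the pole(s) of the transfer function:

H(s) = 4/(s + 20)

Pole is where denominator = 0: s + 20 = 0, so s = -20.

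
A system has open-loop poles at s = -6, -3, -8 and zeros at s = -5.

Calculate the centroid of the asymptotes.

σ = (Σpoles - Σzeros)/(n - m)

σ = (Σpoles - Σzeros)/(n - m) = (-17 - (-5))/(3 - 1) = -12/2 = -6.0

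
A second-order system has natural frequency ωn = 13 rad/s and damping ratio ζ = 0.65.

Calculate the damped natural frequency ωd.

ωd = ωn√(1 - ζ²) = 13√(1 - 0.65²) = 9.88 rad/s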